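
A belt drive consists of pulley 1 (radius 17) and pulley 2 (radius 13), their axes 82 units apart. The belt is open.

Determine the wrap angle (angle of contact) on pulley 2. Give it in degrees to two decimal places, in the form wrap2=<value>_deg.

wrap2=174.41_deg

open belt: β = asin((r2−r1)/C) = asin(-4/82) = -2.7960°
wrap1 = π − 2β = 185.5921°
wrap2 = π + 2β = 174.4079°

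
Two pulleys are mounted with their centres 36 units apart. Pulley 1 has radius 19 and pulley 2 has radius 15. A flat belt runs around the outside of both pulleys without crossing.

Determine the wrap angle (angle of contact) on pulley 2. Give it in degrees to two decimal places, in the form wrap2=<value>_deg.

wrap2=167.24_deg

open belt: β = asin((r2−r1)/C) = asin(-4/36) = -6.3794°
wrap1 = π − 2β = 192.7587°
wrap2 = π + 2β = 167.2413°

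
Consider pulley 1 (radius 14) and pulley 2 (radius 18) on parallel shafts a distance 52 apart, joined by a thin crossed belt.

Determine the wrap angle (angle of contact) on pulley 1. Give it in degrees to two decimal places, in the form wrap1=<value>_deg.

wrap1=255.96_deg

crossed belt: β = asin((r1+r2)/C) = asin(32/52) = 37.9799°
wrap1 = wrap2 = π + 2β = 255.9597°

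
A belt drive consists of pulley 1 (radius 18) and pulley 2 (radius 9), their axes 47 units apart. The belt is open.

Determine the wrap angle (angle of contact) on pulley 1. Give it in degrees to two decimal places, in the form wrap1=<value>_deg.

open belt: β = asin((r2−r1)/C) = asin(-9/47) = -11.0397°
wrap1 = π − 2β = 202.0794°
wrap2 = π + 2β = 157.9206°

wrap1=202.08_deg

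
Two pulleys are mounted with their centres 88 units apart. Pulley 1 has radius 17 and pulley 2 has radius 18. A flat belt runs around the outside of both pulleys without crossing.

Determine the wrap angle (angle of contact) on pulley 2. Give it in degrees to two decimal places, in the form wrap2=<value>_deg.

wrap2=181.30_deg

open belt: β = asin((r2−r1)/C) = asin(1/88) = 0.6511°
wrap1 = π − 2β = 178.6978°
wrap2 = π + 2β = 181.3022°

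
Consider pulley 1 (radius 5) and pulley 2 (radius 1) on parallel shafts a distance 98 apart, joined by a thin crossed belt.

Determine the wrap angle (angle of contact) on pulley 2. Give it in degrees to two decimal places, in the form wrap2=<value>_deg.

crossed belt: β = asin((r1+r2)/C) = asin(6/98) = 3.5101°
wrap1 = wrap2 = π + 2β = 187.0202°

wrap2=187.02_deg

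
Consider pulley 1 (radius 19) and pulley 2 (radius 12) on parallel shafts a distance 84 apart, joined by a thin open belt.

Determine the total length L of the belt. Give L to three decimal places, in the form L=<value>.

L=265.973

open belt: β = asin((r2−r1)/C) = asin(-7/84) = -4.7802°
wrap1 = π − 2β = 189.5604°
wrap2 = π + 2β = 170.4396°
tangent length = C·cosβ = 83.7078
L = r1·wrap1 + r2·wrap2 + 2·C·cosβ = 19·3.3085 + 12·2.9747 + 2·83.7078 = 265.9730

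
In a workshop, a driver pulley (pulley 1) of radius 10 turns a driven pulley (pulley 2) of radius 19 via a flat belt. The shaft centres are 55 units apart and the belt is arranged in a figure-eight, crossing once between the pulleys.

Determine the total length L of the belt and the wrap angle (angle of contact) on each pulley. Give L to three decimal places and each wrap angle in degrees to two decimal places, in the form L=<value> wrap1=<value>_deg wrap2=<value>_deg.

L=216.785 wrap1=243.64_deg wrap2=243.64_deg

crossed belt: β = asin((r1+r2)/C) = asin(29/55) = 31.8214°
wrap1 = wrap2 = π + 2β = 243.6427°
tangent length = C·cosβ = 46.7333
L = (r1+r2)·wrap + 2·C·cosβ = 29·4.2524 + 2·46.7333 = 216.7852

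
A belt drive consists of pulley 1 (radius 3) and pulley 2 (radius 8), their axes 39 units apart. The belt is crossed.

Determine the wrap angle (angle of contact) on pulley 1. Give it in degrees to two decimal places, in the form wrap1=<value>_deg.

wrap1=212.77_deg

crossed belt: β = asin((r1+r2)/C) = asin(11/39) = 16.3827°
wrap1 = wrap2 = π + 2β = 212.7653°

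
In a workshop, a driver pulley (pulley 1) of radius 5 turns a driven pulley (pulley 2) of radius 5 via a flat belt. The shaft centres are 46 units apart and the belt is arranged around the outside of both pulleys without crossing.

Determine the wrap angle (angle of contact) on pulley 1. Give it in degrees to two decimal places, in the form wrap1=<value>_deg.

wrap1=180.00_deg

open belt: β = asin((r2−r1)/C) = asin(0/46) = 0.0000°
wrap1 = π − 2β = 180.0000°
wrap2 = π + 2β = 180.0000°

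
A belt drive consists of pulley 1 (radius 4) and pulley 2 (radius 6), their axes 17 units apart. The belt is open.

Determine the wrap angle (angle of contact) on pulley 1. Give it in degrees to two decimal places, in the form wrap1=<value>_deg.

open belt: β = asin((r2−r1)/C) = asin(2/17) = 6.7563°
wrap1 = π − 2β = 166.4873°
wrap2 = π + 2β = 193.5127°

wrap1=166.49_deg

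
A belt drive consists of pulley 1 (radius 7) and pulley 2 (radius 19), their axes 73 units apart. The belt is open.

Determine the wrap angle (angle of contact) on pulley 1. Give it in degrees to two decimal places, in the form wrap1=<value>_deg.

open belt: β = asin((r2−r1)/C) = asin(12/73) = 9.4614°
wrap1 = π − 2β = 161.0771°
wrap2 = π + 2β = 198.9229°

wrap1=161.08_deg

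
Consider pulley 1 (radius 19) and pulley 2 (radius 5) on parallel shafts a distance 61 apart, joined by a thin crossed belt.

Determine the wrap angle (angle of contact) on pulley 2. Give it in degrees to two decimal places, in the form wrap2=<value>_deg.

wrap2=226.34_deg

crossed belt: β = asin((r1+r2)/C) = asin(24/61) = 23.1689°
wrap1 = wrap2 = π + 2β = 226.3378°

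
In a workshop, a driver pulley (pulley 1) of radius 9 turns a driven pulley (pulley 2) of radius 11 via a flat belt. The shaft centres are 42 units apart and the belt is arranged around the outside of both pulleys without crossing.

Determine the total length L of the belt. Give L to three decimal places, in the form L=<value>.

open belt: β = asin((r2−r1)/C) = asin(2/42) = 2.7294°
wrap1 = π − 2β = 174.5412°
wrap2 = π + 2β = 185.4588°
tangent length = C·cosβ = 41.9524
L = r1·wrap1 + r2·wrap2 + 2·C·cosβ = 9·3.0463 + 11·3.2369 + 2·41.9524 = 146.9271

L=146.927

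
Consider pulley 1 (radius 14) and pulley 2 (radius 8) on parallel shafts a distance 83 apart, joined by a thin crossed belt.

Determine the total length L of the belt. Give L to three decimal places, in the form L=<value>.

L=240.981

crossed belt: β = asin((r1+r2)/C) = asin(22/83) = 15.3705°
wrap1 = wrap2 = π + 2β = 210.7411°
tangent length = C·cosβ = 80.0312
L = (r1+r2)·wrap + 2·C·cosβ = 22·3.6781 + 2·80.0312 = 240.9812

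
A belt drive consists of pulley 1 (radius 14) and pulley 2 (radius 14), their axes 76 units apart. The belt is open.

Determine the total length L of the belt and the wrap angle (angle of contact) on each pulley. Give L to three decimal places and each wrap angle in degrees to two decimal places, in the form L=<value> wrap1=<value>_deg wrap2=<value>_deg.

L=239.965 wrap1=180.00_deg wrap2=180.00_deg

open belt: β = asin((r2−r1)/C) = asin(0/76) = 0.0000°
wrap1 = π − 2β = 180.0000°
wrap2 = π + 2β = 180.0000°
tangent length = C·cosβ = 76.0000
L = r1·wrap1 + r2·wrap2 + 2·C·cosβ = 14·3.1416 + 14·3.1416 + 2·76.0000 = 239.9646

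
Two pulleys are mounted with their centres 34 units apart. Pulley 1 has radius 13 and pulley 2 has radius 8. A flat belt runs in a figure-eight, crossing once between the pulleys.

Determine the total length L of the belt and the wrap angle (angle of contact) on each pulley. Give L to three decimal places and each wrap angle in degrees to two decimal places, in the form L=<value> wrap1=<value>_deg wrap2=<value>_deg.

L=147.414 wrap1=256.29_deg wrap2=256.29_deg

crossed belt: β = asin((r1+r2)/C) = asin(21/34) = 38.1445°
wrap1 = wrap2 = π + 2β = 256.2890°
tangent length = C·cosβ = 26.7395
L = (r1+r2)·wrap + 2·C·cosβ = 21·4.4731 + 2·26.7395 = 147.4138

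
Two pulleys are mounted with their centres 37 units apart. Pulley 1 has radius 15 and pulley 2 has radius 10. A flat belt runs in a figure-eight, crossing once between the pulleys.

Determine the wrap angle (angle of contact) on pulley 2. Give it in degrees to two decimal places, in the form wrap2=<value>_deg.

wrap2=265.01_deg

crossed belt: β = asin((r1+r2)/C) = asin(25/37) = 42.5066°
wrap1 = wrap2 = π + 2β = 265.0133°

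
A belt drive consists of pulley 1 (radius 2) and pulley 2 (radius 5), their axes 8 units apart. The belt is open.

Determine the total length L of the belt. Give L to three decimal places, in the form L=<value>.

open belt: β = asin((r2−r1)/C) = asin(3/8) = 22.0243°
wrap1 = π − 2β = 135.9514°
wrap2 = π + 2β = 224.0486°
tangent length = C·cosβ = 7.4162
L = r1·wrap1 + r2·wrap2 + 2·C·cosβ = 2·2.3728 + 5·3.9104 + 2·7.4162 = 39.1299

L=39.130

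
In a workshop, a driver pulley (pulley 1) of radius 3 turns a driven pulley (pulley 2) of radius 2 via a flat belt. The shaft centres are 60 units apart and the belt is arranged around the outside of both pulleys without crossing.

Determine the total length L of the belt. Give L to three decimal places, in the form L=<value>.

open belt: β = asin((r2−r1)/C) = asin(-1/60) = -0.9550°
wrap1 = π − 2β = 181.9099°
wrap2 = π + 2β = 178.0901°
tangent length = C·cosβ = 59.9917
L = r1·wrap1 + r2·wrap2 + 2·C·cosβ = 3·3.1749 + 2·3.1083 + 2·59.9917 = 135.7246

L=135.725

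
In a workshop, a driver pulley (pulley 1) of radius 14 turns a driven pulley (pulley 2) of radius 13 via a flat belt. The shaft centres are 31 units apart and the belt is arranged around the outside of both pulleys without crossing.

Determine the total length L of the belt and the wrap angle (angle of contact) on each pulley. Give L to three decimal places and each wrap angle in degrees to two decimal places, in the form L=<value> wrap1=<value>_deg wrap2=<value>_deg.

open belt: β = asin((r2−r1)/C) = asin(-1/31) = -1.8486°
wrap1 = π − 2β = 183.6971°
wrap2 = π + 2β = 176.3029°
tangent length = C·cosβ = 30.9839
L = r1·wrap1 + r2·wrap2 + 2·C·cosβ = 14·3.2061 + 13·3.0771 + 2·30.9839 = 146.8553

L=146.855 wrap1=183.70_deg wrap2=176.30_deg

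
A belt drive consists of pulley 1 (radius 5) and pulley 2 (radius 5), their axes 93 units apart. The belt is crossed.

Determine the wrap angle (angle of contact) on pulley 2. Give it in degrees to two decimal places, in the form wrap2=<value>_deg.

wrap2=192.35_deg

crossed belt: β = asin((r1+r2)/C) = asin(10/93) = 6.1728°
wrap1 = wrap2 = π + 2β = 192.3455°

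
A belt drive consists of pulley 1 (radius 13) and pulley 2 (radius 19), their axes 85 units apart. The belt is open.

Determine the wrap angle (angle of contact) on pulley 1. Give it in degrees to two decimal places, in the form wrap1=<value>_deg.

wrap1=171.90_deg

open belt: β = asin((r2−r1)/C) = asin(6/85) = 4.0478°
wrap1 = π − 2β = 171.9045°
wrap2 = π + 2β = 188.0955°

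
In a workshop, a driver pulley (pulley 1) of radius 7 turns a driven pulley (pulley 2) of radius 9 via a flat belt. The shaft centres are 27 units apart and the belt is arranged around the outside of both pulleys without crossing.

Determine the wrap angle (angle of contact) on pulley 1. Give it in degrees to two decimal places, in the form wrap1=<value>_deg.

open belt: β = asin((r2−r1)/C) = asin(2/27) = 4.2480°
wrap1 = π − 2β = 171.5040°
wrap2 = π + 2β = 188.4960°

wrap1=171.50_deg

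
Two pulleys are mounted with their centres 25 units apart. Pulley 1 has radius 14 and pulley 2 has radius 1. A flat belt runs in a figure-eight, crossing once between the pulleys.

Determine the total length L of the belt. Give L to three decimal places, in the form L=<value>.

L=106.429

crossed belt: β = asin((r1+r2)/C) = asin(15/25) = 36.8699°
wrap1 = wrap2 = π + 2β = 253.7398°
tangent length = C·cosβ = 20.0000
L = (r1+r2)·wrap + 2·C·cosβ = 15·4.4286 + 2·20.0000 = 106.4289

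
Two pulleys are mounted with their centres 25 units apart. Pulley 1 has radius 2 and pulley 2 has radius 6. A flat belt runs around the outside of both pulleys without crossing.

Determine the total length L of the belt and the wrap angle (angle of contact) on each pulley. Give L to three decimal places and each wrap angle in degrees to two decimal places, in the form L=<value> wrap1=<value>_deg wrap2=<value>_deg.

L=75.774 wrap1=161.59_deg wrap2=198.41_deg

open belt: β = asin((r2−r1)/C) = asin(4/25) = 9.2069°
wrap1 = π − 2β = 161.5862°
wrap2 = π + 2β = 198.4138°
tangent length = C·cosβ = 24.6779
L = r1·wrap1 + r2·wrap2 + 2·C·cosβ = 2·2.8202 + 6·3.4630 + 2·24.6779 = 75.7741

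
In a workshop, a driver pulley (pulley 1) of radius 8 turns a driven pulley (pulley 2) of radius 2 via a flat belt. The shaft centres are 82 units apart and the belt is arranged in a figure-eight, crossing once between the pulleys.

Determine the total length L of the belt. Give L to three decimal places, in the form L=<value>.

L=196.637

crossed belt: β = asin((r1+r2)/C) = asin(10/82) = 7.0047°
wrap1 = wrap2 = π + 2β = 194.0095°
tangent length = C·cosβ = 81.3880
L = (r1+r2)·wrap + 2·C·cosβ = 10·3.3861 + 2·81.3880 = 196.6370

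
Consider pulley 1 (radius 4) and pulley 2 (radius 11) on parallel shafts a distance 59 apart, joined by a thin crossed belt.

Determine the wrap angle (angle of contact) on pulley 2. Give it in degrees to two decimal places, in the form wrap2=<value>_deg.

crossed belt: β = asin((r1+r2)/C) = asin(15/59) = 14.7284°
wrap1 = wrap2 = π + 2β = 209.4568°

wrap2=209.46_deg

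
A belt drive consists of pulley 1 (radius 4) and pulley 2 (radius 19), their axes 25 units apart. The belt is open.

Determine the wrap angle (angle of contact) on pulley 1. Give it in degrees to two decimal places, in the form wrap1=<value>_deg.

open belt: β = asin((r2−r1)/C) = asin(15/25) = 36.8699°
wrap1 = π − 2β = 106.2602°
wrap2 = π + 2β = 253.7398°

wrap1=106.26_deg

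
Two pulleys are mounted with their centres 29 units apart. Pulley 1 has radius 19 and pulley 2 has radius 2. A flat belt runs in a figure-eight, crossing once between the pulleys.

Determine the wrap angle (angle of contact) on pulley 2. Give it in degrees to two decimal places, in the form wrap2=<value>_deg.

wrap2=272.79_deg

crossed belt: β = asin((r1+r2)/C) = asin(21/29) = 46.3972°
wrap1 = wrap2 = π + 2β = 272.7944°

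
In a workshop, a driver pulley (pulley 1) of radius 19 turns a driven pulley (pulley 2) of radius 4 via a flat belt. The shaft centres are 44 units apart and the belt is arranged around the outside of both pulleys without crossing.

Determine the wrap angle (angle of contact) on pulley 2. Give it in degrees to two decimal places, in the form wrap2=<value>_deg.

open belt: β = asin((r2−r1)/C) = asin(-15/44) = -19.9323°
wrap1 = π − 2β = 219.8645°
wrap2 = π + 2β = 140.1355°

wrap2=140.14_deg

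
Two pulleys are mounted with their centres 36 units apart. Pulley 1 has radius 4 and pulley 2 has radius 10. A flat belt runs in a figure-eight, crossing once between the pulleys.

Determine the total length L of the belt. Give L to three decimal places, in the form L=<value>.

L=121.499

crossed belt: β = asin((r1+r2)/C) = asin(14/36) = 22.8854°
wrap1 = wrap2 = π + 2β = 225.7708°
tangent length = C·cosβ = 33.1662
L = (r1+r2)·wrap + 2·C·cosβ = 14·3.9404 + 2·33.1662 = 121.4987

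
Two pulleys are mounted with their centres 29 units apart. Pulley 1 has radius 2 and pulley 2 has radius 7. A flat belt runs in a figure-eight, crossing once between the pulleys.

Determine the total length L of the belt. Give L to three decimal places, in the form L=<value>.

L=89.091

crossed belt: β = asin((r1+r2)/C) = asin(9/29) = 18.0800°
wrap1 = wrap2 = π + 2β = 216.1600°
tangent length = C·cosβ = 27.5681
L = (r1+r2)·wrap + 2·C·cosβ = 9·3.7727 + 2·27.5681 = 89.0905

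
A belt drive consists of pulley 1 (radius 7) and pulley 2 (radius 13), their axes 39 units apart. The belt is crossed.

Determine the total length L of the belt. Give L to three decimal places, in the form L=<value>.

L=151.333

crossed belt: β = asin((r1+r2)/C) = asin(20/39) = 30.8519°
wrap1 = wrap2 = π + 2β = 241.7038°
tangent length = C·cosβ = 33.4813
L = (r1+r2)·wrap + 2·C·cosβ = 20·4.2185 + 2·33.4813 = 151.3332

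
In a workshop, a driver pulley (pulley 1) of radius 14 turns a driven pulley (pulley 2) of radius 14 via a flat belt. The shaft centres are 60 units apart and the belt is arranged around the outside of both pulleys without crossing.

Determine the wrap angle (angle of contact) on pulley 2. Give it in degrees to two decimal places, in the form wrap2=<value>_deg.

open belt: β = asin((r2−r1)/C) = asin(0/60) = 0.0000°
wrap1 = π − 2β = 180.0000°
wrap2 = π + 2β = 180.0000°

wrap2=180.00_deg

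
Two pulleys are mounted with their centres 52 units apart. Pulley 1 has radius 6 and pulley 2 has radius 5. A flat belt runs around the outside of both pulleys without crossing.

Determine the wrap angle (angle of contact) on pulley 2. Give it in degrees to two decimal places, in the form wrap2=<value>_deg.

wrap2=177.80_deg

open belt: β = asin((r2−r1)/C) = asin(-1/52) = -1.1019°
wrap1 = π − 2β = 182.2038°
wrap2 = π + 2β = 177.7962°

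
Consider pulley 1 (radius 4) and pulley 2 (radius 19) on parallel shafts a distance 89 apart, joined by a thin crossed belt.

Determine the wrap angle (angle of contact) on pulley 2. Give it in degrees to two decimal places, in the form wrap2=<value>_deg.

wrap2=209.95_deg

crossed belt: β = asin((r1+r2)/C) = asin(23/89) = 14.9767°
wrap1 = wrap2 = π + 2β = 209.9535°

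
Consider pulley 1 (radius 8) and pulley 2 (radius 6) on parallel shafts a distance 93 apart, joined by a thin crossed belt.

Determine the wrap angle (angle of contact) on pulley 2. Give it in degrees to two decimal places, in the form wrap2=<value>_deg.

crossed belt: β = asin((r1+r2)/C) = asin(14/93) = 8.6581°
wrap1 = wrap2 = π + 2β = 197.3162°

wrap2=197.32_deg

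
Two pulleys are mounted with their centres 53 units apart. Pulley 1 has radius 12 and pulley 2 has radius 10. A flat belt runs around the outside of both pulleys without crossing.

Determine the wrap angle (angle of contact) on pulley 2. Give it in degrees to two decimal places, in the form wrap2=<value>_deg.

open belt: β = asin((r2−r1)/C) = asin(-2/53) = -2.1626°
wrap1 = π − 2β = 184.3252°
wrap2 = π + 2β = 175.6748°

wrap2=175.67_deg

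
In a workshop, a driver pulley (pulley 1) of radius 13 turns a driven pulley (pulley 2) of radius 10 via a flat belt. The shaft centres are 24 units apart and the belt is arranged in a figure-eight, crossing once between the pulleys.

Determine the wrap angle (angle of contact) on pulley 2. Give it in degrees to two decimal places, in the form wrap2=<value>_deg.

crossed belt: β = asin((r1+r2)/C) = asin(23/24) = 73.4022°
wrap1 = wrap2 = π + 2β = 326.8043°

wrap2=326.80_deg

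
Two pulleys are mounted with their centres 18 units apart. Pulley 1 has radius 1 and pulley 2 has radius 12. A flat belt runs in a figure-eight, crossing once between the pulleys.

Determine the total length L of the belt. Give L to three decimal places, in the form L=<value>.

crossed belt: β = asin((r1+r2)/C) = asin(13/18) = 46.2383°
wrap1 = wrap2 = π + 2β = 272.4765°
tangent length = C·cosβ = 12.4499
L = (r1+r2)·wrap + 2·C·cosβ = 13·4.7556 + 2·12.4499 = 86.7228

L=86.723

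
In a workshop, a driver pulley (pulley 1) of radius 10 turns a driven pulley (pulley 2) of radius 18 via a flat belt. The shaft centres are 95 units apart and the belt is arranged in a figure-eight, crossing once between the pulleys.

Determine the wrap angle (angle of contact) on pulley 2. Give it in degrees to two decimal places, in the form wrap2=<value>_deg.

crossed belt: β = asin((r1+r2)/C) = asin(28/95) = 17.1418°
wrap1 = wrap2 = π + 2β = 214.2835°

wrap2=214.28_deg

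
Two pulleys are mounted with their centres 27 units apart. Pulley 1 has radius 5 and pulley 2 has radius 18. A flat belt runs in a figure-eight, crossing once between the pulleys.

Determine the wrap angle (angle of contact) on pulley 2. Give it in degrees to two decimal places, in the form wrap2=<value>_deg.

wrap2=296.83_deg

crossed belt: β = asin((r1+r2)/C) = asin(23/27) = 58.4137°
wrap1 = wrap2 = π + 2β = 296.8273°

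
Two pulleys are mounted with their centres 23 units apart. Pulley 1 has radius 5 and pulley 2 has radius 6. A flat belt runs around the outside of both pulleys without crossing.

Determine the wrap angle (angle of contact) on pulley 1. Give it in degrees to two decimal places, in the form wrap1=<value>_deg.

wrap1=175.02_deg

open belt: β = asin((r2−r1)/C) = asin(1/23) = 2.4919°
wrap1 = π − 2β = 175.0162°
wrap2 = π + 2β = 184.9838°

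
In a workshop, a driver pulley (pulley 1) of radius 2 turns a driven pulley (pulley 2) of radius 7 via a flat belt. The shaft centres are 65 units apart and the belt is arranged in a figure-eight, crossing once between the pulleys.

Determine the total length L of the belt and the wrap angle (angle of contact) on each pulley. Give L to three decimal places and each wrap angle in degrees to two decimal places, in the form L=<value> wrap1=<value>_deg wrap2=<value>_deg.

L=159.522 wrap1=195.92_deg wrap2=195.92_deg

crossed belt: β = asin((r1+r2)/C) = asin(9/65) = 7.9588°
wrap1 = wrap2 = π + 2β = 195.9177°
tangent length = C·cosβ = 64.3739
L = (r1+r2)·wrap + 2·C·cosβ = 9·3.4194 + 2·64.3739 = 159.5225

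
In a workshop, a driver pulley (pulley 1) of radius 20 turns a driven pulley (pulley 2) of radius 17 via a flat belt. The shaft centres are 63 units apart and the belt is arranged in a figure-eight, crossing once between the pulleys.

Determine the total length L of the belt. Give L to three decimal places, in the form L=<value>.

crossed belt: β = asin((r1+r2)/C) = asin(37/63) = 35.9658°
wrap1 = wrap2 = π + 2β = 251.9315°
tangent length = C·cosβ = 50.9902
L = (r1+r2)·wrap + 2·C·cosβ = 37·4.3970 + 2·50.9902 = 264.6707

L=264.671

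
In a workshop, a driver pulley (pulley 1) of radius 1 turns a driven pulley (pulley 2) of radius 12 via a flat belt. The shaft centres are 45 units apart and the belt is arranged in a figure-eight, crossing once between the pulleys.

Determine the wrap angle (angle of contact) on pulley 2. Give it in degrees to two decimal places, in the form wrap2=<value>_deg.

crossed belt: β = asin((r1+r2)/C) = asin(13/45) = 16.7914°
wrap1 = wrap2 = π + 2β = 213.5829°

wrap2=213.58_deg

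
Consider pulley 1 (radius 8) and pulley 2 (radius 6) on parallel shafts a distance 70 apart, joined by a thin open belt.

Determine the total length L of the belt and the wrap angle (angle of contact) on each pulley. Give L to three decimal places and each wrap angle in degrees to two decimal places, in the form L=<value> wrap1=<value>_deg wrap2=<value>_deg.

open belt: β = asin((r2−r1)/C) = asin(-2/70) = -1.6372°
wrap1 = π − 2β = 183.2745°
wrap2 = π + 2β = 176.7255°
tangent length = C·cosβ = 69.9714
L = r1·wrap1 + r2·wrap2 + 2·C·cosβ = 8·3.1987 + 6·3.0844 + 2·69.9714 = 184.0394

L=184.039 wrap1=183.27_deg wrap2=176.73_deg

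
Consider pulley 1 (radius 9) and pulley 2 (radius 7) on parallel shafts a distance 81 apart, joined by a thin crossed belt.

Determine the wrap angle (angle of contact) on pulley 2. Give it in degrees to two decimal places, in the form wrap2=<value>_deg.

wrap2=202.79_deg

crossed belt: β = asin((r1+r2)/C) = asin(16/81) = 11.3926°
wrap1 = wrap2 = π + 2β = 202.7852°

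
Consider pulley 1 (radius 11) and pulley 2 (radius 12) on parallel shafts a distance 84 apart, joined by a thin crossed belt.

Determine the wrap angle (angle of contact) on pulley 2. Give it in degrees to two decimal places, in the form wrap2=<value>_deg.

crossed belt: β = asin((r1+r2)/C) = asin(23/84) = 15.8911°
wrap1 = wrap2 = π + 2β = 211.7822°

wrap2=211.78_deg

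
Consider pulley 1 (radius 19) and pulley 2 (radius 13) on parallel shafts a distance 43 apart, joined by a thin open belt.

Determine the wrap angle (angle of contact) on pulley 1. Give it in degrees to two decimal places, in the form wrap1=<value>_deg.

open belt: β = asin((r2−r1)/C) = asin(-6/43) = -8.0209°
wrap1 = π − 2β = 196.0419°
wrap2 = π + 2β = 163.9581°

wrap1=196.04_deg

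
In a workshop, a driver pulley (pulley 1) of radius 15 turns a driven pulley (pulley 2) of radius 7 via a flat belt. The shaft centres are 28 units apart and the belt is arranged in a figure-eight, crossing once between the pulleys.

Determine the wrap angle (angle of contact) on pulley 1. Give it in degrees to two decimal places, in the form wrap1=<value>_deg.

crossed belt: β = asin((r1+r2)/C) = asin(22/28) = 51.7868°
wrap1 = wrap2 = π + 2β = 283.5736°

wrap1=283.57_deg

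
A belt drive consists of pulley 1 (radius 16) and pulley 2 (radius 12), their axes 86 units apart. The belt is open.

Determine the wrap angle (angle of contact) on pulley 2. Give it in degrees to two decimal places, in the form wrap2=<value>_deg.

wrap2=174.67_deg

open belt: β = asin((r2−r1)/C) = asin(-4/86) = -2.6659°
wrap1 = π − 2β = 185.3318°
wrap2 = π + 2β = 174.6682°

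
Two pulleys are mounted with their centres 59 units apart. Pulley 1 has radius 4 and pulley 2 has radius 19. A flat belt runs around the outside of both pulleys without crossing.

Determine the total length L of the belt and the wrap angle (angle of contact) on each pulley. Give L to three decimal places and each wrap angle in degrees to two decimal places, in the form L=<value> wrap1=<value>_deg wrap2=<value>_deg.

open belt: β = asin((r2−r1)/C) = asin(15/59) = 14.7284°
wrap1 = π − 2β = 150.5432°
wrap2 = π + 2β = 209.4568°
tangent length = C·cosβ = 57.0614
L = r1·wrap1 + r2·wrap2 + 2·C·cosβ = 4·2.6275 + 19·3.6557 + 2·57.0614 = 194.0911

L=194.091 wrap1=150.54_deg wrap2=209.46_deg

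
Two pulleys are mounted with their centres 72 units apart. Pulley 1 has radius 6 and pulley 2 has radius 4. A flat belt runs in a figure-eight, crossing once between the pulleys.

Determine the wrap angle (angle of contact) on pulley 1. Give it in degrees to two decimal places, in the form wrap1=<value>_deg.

wrap1=195.97_deg

crossed belt: β = asin((r1+r2)/C) = asin(10/72) = 7.9836°
wrap1 = wrap2 = π + 2β = 195.9671°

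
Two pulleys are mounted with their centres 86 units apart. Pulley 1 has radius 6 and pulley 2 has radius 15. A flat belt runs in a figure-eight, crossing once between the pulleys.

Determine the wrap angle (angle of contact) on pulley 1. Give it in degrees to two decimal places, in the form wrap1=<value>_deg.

wrap1=208.27_deg

crossed belt: β = asin((r1+r2)/C) = asin(21/86) = 14.1337°
wrap1 = wrap2 = π + 2β = 208.2675°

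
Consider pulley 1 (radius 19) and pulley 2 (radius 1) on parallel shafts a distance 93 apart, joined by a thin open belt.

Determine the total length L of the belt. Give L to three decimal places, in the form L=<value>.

open belt: β = asin((r2−r1)/C) = asin(-18/93) = -11.1599°
wrap1 = π − 2β = 202.3199°
wrap2 = π + 2β = 157.6801°
tangent length = C·cosβ = 91.2414
L = r1·wrap1 + r2·wrap2 + 2·C·cosβ = 19·3.5311 + 1·2.7520 + 2·91.2414 = 252.3267

L=252.327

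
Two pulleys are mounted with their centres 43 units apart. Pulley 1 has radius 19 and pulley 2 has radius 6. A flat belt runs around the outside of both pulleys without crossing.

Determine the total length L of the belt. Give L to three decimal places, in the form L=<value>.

L=168.501

open belt: β = asin((r2−r1)/C) = asin(-13/43) = -17.5973°
wrap1 = π − 2β = 215.1947°
wrap2 = π + 2β = 144.8053°
tangent length = C·cosβ = 40.9878
L = r1·wrap1 + r2·wrap2 + 2·C·cosβ = 19·3.7559 + 6·2.5273 + 2·40.9878 = 168.5008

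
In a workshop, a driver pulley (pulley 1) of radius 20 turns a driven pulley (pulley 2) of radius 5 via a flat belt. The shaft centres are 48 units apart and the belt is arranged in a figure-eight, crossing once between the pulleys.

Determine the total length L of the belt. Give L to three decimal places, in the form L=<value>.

L=187.882

crossed belt: β = asin((r1+r2)/C) = asin(25/48) = 31.3882°
wrap1 = wrap2 = π + 2β = 242.7763°
tangent length = C·cosβ = 40.9756
L = (r1+r2)·wrap + 2·C·cosβ = 25·4.2372 + 2·40.9756 = 187.8824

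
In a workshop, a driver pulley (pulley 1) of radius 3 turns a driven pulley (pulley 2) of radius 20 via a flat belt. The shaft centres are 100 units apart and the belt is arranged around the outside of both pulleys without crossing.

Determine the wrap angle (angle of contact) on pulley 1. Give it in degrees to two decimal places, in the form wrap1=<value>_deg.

open belt: β = asin((r2−r1)/C) = asin(17/100) = 9.7878°
wrap1 = π − 2β = 160.4244°
wrap2 = π + 2β = 199.5756°

wrap1=160.42_deg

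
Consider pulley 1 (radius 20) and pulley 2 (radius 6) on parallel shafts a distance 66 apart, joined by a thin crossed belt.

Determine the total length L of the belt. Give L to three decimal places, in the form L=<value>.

L=224.063

crossed belt: β = asin((r1+r2)/C) = asin(26/66) = 23.1998°
wrap1 = wrap2 = π + 2β = 226.3997°
tangent length = C·cosβ = 60.6630
L = (r1+r2)·wrap + 2·C·cosβ = 26·3.9514 + 2·60.6630 = 224.0629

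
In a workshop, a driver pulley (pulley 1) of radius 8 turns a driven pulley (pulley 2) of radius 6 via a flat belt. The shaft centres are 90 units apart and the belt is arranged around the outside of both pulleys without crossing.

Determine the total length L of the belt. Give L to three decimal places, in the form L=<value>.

open belt: β = asin((r2−r1)/C) = asin(-2/90) = -1.2733°
wrap1 = π − 2β = 182.5467°
wrap2 = π + 2β = 177.4533°
tangent length = C·cosβ = 89.9778
L = r1·wrap1 + r2·wrap2 + 2·C·cosβ = 8·3.1860 + 6·3.0971 + 2·89.9778 = 224.0267

L=224.027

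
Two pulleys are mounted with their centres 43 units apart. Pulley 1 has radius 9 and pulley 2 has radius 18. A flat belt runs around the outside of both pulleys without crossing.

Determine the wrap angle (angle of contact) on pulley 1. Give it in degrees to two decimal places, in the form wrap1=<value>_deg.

open belt: β = asin((r2−r1)/C) = asin(9/43) = 12.0815°
wrap1 = π − 2β = 155.8371°
wrap2 = π + 2β = 204.1629°

wrap1=155.84_deg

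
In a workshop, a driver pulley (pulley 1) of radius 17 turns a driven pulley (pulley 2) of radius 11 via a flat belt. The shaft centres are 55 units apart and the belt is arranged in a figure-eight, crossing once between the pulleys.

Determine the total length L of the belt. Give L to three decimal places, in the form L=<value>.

L=212.554

crossed belt: β = asin((r1+r2)/C) = asin(28/55) = 30.6033°
wrap1 = wrap2 = π + 2β = 241.2066°
tangent length = C·cosβ = 47.3392
L = (r1+r2)·wrap + 2·C·cosβ = 28·4.2098 + 2·47.3392 = 212.5542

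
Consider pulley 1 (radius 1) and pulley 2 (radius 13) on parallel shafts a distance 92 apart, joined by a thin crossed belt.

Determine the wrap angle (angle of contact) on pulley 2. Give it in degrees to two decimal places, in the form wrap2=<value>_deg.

wrap2=197.51_deg

crossed belt: β = asin((r1+r2)/C) = asin(14/92) = 8.7529°
wrap1 = wrap2 = π + 2β = 197.5059°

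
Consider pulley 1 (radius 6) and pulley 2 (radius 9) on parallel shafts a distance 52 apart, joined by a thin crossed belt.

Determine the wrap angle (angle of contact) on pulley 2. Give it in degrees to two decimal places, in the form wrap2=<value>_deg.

crossed belt: β = asin((r1+r2)/C) = asin(15/52) = 16.7659°
wrap1 = wrap2 = π + 2β = 213.5317°

wrap2=213.53_deg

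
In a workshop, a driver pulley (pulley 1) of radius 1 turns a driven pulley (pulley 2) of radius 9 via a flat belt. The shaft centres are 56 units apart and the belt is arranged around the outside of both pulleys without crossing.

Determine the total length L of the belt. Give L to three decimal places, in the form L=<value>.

L=144.561

open belt: β = asin((r2−r1)/C) = asin(8/56) = 8.2132°
wrap1 = π − 2β = 163.5736°
wrap2 = π + 2β = 196.4264°
tangent length = C·cosβ = 55.4256
L = r1·wrap1 + r2·wrap2 + 2·C·cosβ = 1·2.8549 + 9·3.4283 + 2·55.4256 = 144.5607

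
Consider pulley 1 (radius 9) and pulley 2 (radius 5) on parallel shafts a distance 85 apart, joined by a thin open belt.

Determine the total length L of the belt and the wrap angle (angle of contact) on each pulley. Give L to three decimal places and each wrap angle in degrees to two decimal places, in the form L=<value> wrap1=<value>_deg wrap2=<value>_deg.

open belt: β = asin((r2−r1)/C) = asin(-4/85) = -2.6973°
wrap1 = π − 2β = 185.3945°
wrap2 = π + 2β = 174.6055°
tangent length = C·cosβ = 84.9058
L = r1·wrap1 + r2·wrap2 + 2·C·cosβ = 9·3.2357 + 5·3.0474 + 2·84.9058 = 214.1706

L=214.171 wrap1=185.39_deg wrap2=174.61_deg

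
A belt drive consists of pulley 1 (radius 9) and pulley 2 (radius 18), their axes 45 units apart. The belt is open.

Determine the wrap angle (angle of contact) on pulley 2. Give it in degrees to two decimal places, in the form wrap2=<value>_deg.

open belt: β = asin((r2−r1)/C) = asin(9/45) = 11.5370°
wrap1 = π − 2β = 156.9261°
wrap2 = π + 2β = 203.0739°

wrap2=203.07_deg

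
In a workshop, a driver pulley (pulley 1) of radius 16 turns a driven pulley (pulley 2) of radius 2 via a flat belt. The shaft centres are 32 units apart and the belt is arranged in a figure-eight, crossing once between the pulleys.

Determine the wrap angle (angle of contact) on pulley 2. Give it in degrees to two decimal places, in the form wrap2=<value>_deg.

wrap2=248.46_deg

crossed belt: β = asin((r1+r2)/C) = asin(18/32) = 34.2289°
wrap1 = wrap2 = π + 2β = 248.4577°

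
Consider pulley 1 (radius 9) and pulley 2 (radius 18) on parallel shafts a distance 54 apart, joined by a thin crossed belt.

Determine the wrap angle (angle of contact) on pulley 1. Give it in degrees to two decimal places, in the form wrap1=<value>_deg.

wrap1=240.00_deg

crossed belt: β = asin((r1+r2)/C) = asin(27/54) = 30.0000°
wrap1 = wrap2 = π + 2β = 240.0000°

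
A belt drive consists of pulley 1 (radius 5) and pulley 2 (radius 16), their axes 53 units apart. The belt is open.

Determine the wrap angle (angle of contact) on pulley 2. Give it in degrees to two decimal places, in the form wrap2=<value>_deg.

open belt: β = asin((r2−r1)/C) = asin(11/53) = 11.9786°
wrap1 = π − 2β = 156.0427°
wrap2 = π + 2β = 203.9573°

wrap2=203.96_deg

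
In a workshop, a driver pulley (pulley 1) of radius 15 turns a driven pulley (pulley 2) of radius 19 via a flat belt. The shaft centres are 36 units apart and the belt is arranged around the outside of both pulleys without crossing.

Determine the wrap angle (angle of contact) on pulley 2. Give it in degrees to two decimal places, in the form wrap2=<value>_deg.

open belt: β = asin((r2−r1)/C) = asin(4/36) = 6.3794°
wrap1 = π − 2β = 167.2413°
wrap2 = π + 2β = 192.7587°

wrap2=192.76_deg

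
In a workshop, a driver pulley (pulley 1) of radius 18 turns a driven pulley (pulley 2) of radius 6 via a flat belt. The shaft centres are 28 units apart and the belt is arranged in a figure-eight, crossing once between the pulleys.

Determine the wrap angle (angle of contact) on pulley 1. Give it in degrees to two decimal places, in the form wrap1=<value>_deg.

wrap1=297.99_deg

crossed belt: β = asin((r1+r2)/C) = asin(24/28) = 58.9973°
wrap1 = wrap2 = π + 2β = 297.9946°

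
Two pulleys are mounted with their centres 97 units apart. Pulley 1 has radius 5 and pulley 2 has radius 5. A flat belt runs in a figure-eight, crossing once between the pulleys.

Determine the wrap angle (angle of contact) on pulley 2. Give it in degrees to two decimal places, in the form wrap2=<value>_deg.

wrap2=191.83_deg

crossed belt: β = asin((r1+r2)/C) = asin(10/97) = 5.9173°
wrap1 = wrap2 = π + 2β = 191.8346°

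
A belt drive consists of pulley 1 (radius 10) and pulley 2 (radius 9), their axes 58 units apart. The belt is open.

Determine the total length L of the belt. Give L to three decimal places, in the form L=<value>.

open belt: β = asin((r2−r1)/C) = asin(-1/58) = -0.9879°
wrap1 = π − 2β = 181.9758°
wrap2 = π + 2β = 178.0242°
tangent length = C·cosβ = 57.9914
L = r1·wrap1 + r2·wrap2 + 2·C·cosβ = 10·3.1761 + 9·3.1071 + 2·57.9914 = 175.7075

L=175.708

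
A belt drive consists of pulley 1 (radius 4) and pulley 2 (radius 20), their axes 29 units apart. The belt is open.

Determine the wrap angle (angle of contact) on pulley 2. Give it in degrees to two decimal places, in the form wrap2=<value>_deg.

wrap2=246.97_deg

open belt: β = asin((r2−r1)/C) = asin(16/29) = 33.4854°
wrap1 = π − 2β = 113.0292°
wrap2 = π + 2β = 246.9708°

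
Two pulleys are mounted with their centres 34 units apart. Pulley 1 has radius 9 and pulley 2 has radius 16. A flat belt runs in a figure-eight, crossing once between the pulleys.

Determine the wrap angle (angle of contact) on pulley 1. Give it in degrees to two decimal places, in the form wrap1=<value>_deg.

wrap1=274.66_deg

crossed belt: β = asin((r1+r2)/C) = asin(25/34) = 47.3321°
wrap1 = wrap2 = π + 2β = 274.6641°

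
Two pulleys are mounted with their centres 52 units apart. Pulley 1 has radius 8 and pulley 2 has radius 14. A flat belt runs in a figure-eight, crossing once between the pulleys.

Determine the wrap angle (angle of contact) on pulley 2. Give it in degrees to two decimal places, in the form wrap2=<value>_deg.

crossed belt: β = asin((r1+r2)/C) = asin(22/52) = 25.0290°
wrap1 = wrap2 = π + 2β = 230.0580°

wrap2=230.06_deg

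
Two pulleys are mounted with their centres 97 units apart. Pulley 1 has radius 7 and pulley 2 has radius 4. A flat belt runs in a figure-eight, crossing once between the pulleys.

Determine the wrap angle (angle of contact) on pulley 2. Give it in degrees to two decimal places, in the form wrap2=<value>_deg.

crossed belt: β = asin((r1+r2)/C) = asin(11/97) = 6.5115°
wrap1 = wrap2 = π + 2β = 193.0229°

wrap2=193.02_deg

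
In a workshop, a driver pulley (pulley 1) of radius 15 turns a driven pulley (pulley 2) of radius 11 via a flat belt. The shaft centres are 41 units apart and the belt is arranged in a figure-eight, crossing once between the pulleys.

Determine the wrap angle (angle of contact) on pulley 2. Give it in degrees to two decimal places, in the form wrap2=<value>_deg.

crossed belt: β = asin((r1+r2)/C) = asin(26/41) = 39.3567°
wrap1 = wrap2 = π + 2β = 258.7134°

wrap2=258.71_deg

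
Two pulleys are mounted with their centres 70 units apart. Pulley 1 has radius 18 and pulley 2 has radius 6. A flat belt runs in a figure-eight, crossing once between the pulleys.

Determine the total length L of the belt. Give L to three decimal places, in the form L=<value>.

L=223.710

crossed belt: β = asin((r1+r2)/C) = asin(24/70) = 20.0510°
wrap1 = wrap2 = π + 2β = 220.1021°
tangent length = C·cosβ = 65.7571
L = (r1+r2)·wrap + 2·C·cosβ = 24·3.8415 + 2·65.7571 = 223.7104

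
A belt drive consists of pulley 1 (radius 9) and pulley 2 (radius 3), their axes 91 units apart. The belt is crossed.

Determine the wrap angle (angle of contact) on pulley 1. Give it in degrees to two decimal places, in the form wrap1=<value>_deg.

wrap1=195.16_deg

crossed belt: β = asin((r1+r2)/C) = asin(12/91) = 7.5776°
wrap1 = wrap2 = π + 2β = 195.1551°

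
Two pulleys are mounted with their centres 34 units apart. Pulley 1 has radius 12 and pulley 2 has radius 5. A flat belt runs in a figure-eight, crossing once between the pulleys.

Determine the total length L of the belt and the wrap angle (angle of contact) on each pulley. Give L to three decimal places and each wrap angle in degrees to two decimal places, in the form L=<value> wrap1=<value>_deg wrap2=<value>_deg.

crossed belt: β = asin((r1+r2)/C) = asin(17/34) = 30.0000°
wrap1 = wrap2 = π + 2β = 240.0000°
tangent length = C·cosβ = 29.4449
L = (r1+r2)·wrap + 2·C·cosβ = 17·4.1888 + 2·29.4449 = 130.0992

L=130.099 wrap1=240.00_deg wrap2=240.00_deg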